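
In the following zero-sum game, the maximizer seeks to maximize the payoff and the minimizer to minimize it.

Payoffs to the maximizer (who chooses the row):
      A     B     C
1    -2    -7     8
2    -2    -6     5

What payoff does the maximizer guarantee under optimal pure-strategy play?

Row minima: -7, -6 → the maximizer's maximin is -6.
Column maxima: -2, -6, 8 → the minimizer's minimax is -6.
They coincide at (2, B), so the value is -6.

-6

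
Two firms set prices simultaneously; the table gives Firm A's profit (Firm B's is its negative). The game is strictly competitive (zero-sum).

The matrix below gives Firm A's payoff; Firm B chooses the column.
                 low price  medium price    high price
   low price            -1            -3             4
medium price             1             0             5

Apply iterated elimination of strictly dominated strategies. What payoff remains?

Row low price is strictly dominated by row medium price (1>-1, 0>-3, 5>4); eliminate low price.
Column high price is strictly dominated by low price for Firm B (1<5); eliminate high price.
Column low price is strictly dominated by medium price for Firm B (0<1); eliminate low price.
Only (medium price, medium price) remains, with payoff 0.

0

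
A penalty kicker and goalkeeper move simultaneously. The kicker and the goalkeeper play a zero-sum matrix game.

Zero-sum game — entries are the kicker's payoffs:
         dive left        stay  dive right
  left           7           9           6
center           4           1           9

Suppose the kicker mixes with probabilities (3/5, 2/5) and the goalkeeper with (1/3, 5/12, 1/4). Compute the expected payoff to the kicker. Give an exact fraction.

123/20

Against (1/3, 5/12, 1/4), each row's expected payoff is left: 91/12; center: 4.
Taking the (3/5, 2/5)-weighted average: (3/5)·(91/12) + (2/5)·(4) = 123/20.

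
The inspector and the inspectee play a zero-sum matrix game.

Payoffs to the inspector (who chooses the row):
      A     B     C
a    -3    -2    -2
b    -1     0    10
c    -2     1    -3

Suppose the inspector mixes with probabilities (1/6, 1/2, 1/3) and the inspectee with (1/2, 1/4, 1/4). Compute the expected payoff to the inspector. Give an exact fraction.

1/12

Against (1/2, 1/4, 1/4), each row's expected payoff is a: -5/2; b: 2; c: -3/2.
Taking the (1/6, 1/2, 1/3)-weighted average: (1/6)·(-5/2) + (1/2)·(2) + (1/3)·(-3/2) = 1/12.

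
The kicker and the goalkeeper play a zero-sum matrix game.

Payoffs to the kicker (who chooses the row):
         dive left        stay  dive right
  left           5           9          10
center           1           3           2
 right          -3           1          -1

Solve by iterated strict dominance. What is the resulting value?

Row center is strictly dominated by row left (5>1, 9>3, 10>2); eliminate center.
Row right is strictly dominated by row left (5>-3, 9>1, 10>-1); eliminate right.
Column stay is strictly dominated by dive left for the goalkeeper (5<9); eliminate stay.
Column dive right is strictly dominated by dive left for the goalkeeper (5<10); eliminate dive right.
Only (left, dive left) remains, with payoff 5.

5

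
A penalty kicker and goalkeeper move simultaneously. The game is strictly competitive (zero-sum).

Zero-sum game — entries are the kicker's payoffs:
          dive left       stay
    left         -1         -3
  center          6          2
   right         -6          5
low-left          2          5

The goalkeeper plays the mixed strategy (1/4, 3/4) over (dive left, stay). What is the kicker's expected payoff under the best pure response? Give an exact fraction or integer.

17/4

left: (-1)·(1/4) + (-3)·(3/4) = -5/2.
center: (6)·(1/4) + (2)·(3/4) = 3.
right: (-6)·(1/4) + (5)·(3/4) = 9/4.
low-left: (2)·(1/4) + (5)·(3/4) = 17/4.
The best pure response is low-left with expected payoff 17/4.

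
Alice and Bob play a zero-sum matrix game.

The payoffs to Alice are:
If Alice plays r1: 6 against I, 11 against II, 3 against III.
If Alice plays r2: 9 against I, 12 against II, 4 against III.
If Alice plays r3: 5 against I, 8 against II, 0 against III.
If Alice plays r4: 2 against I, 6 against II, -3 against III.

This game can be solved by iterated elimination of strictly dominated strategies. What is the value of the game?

Row r3 is strictly dominated by row r1 (6>5, 11>8, 3>0); eliminate r3.
Row r4 is strictly dominated by row r1 (6>2, 11>6, 3>-3); eliminate r4.
Column I is strictly dominated by III for Bob (3<6, 4<9); eliminate I.
Row r1 is strictly dominated by row r2 (12>11, 4>3); eliminate r1.
Column II is strictly dominated by III for Bob (4<12); eliminate II.
Only (r2, III) remains, with payoff 4.

4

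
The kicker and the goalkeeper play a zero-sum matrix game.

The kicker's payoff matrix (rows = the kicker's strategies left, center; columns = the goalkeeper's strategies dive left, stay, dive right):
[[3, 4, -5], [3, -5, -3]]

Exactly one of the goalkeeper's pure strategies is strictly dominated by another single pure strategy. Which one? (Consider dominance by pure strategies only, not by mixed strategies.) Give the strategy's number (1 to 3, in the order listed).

The goalkeeper prefers columns that give the kicker less. Compare dive left with dive right: -5 < 3, -3 < 3.
So dive right strictly dominates dive left for the goalkeeper; dive left is strictly dominated.

1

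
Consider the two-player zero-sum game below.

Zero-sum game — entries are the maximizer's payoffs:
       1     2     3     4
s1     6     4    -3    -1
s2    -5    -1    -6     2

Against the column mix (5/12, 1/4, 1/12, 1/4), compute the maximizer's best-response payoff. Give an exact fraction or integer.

3

s1: (6)·(5/12) + (4)·(1/4) + (-3)·(1/12) + (-1)·(1/4) = 3.
s2: (-5)·(5/12) + (-1)·(1/4) + (-6)·(1/12) + (2)·(1/4) = -7/3.
The best pure response is s1 with expected payoff 3.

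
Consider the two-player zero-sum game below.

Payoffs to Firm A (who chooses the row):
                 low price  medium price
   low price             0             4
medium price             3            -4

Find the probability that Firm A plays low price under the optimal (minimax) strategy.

Row minima are 0 and -4, so Firm A's maximin is 0; column maxima are 3 and 4, so Firm B's minimax is 3. These differ, so the equilibrium is in mixed strategies.
Let Firm A play low price with probability p. Firm B is indifferent when 3(1−p) = 4p − 4(1−p), giving p = 7/11.

7/11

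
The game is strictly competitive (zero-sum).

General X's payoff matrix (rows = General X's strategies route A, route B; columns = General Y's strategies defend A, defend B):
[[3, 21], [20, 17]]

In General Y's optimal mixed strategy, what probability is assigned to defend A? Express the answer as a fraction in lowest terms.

Row minima are 3 and 17, so General X's maximin is 17; column maxima are 20 and 21, so General Y's minimax is 20. These differ, so the equilibrium is in mixed strategies.
Let General Y play defend A with probability q. General X is indifferent when 3q + 21(1−q) = 20q + 17(1−q), giving q = 4/21.

4/21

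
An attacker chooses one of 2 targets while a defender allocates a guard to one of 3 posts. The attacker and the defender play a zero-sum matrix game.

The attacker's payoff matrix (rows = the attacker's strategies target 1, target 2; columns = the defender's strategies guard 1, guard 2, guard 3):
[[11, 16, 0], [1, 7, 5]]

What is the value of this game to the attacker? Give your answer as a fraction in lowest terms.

11/3

Column guard 2 is strictly dominated by guard 1 for the defender (it gives the attacker more in every row).
The remaining 2×2 game on (target 1, target 2) × (guard 1, guard 3) has no saddle point. Let the attacker play target 1 with probability p; indifference gives 11p + (1−p) = 5(1−p), so p = 4/15.
Similarly the defender's optimal q on guard 1 is 1/3, and the value is 11·(1/3) + (0)·(2/3) = 11/3.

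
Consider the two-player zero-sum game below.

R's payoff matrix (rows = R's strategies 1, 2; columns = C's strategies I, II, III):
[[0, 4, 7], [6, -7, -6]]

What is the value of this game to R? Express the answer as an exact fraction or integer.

24/17

Column III is strictly dominated by II for C (it gives R more in every row).
The remaining 2×2 game on (1, 2) × (I, II) has no saddle point. Let R play 1 with probability p; indifference gives 6(1−p) = 4p − 7(1−p), so p = 13/17.
Similarly C's optimal q on I is 11/17, and the value is 0·(11/17) + (4)·(6/17) = 24/17.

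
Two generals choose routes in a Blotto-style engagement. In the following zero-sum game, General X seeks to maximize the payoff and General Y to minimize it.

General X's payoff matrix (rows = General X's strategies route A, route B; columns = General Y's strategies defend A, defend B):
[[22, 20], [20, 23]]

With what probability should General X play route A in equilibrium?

3/5

Row minima are 20 and 20, so General X's maximin is 20; column maxima are 22 and 23, so General Y's minimax is 22. These differ, so the equilibrium is in mixed strategies.
Let General X play route A with probability p. General Y is indifferent when 22p + 20(1−p) = 20p + 23(1−p), giving p = 3/5.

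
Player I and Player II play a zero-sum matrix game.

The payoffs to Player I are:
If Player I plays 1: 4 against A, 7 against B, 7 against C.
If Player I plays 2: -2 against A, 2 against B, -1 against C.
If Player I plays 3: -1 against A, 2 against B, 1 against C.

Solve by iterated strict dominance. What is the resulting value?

4

Row 3 is strictly dominated by row 1 (4>-1, 7>2, 7>1); eliminate 3.
Row 2 is strictly dominated by row 1 (4>-2, 7>2, 7>-1); eliminate 2.
Column B is strictly dominated by A for Player II (4<7); eliminate B.
Column C is strictly dominated by A for Player II (4<7); eliminate C.
Only (1, A) remains, with payoff 4.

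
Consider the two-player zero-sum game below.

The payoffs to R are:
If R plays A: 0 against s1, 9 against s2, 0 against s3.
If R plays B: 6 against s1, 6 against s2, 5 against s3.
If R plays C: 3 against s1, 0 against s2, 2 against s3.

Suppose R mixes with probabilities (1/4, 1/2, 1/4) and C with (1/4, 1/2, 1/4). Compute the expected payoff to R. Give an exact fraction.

69/16

Against (1/4, 1/2, 1/4), each row's expected payoff is A: 9/2; B: 23/4; C: 5/4.
Taking the (1/4, 1/2, 1/4)-weighted average: (1/4)·(9/2) + (1/2)·(23/4) + (1/4)·(5/4) = 69/16.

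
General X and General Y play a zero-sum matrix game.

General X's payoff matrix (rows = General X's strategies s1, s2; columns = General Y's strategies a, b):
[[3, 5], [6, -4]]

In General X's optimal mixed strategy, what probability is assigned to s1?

5/6

Row minima are 3 and -4, so General X's maximin is 3; column maxima are 6 and 5, so General Y's minimax is 5. These differ, so the equilibrium is in mixed strategies.
Let General X play s1 with probability p. General Y is indifferent when 3p + 6(1−p) = 5p − 4(1−p), giving p = 5/6.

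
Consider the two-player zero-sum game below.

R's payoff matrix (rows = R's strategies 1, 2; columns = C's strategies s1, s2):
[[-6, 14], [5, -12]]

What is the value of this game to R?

-2/37

Row minima are -6 and -12, so R's maximin is -6; column maxima are 5 and 14, so C's minimax is 5. These differ, so the equilibrium is in mixed strategies.
Let R play 1 with probability p. C is indifferent when −6p + 5(1−p) = 14p − 12(1−p), giving p = 17/37.
Let C play s1 with probability q. R is indifferent when −6q + 14(1−q) = 5q − 12(1−q), giving q = 26/37.
The value is -6·(26/37) + (14)·(11/37) = -2/37.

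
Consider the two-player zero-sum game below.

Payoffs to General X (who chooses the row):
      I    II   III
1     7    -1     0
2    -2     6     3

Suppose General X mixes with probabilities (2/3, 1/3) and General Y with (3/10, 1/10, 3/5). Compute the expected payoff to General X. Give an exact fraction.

29/15

Against (3/10, 1/10, 3/5), each row's expected payoff is 1: 2; 2: 9/5.
Taking the (2/3, 1/3)-weighted average: (2/3)·(2) + (1/3)·(9/5) = 29/15.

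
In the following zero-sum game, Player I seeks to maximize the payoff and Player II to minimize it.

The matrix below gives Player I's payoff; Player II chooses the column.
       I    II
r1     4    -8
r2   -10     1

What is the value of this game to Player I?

-76/23

Row minima are -8 and -10, so Player I's maximin is -8; column maxima are 4 and 1, so Player II's minimax is 1. These differ, so the equilibrium is in mixed strategies.
Let Player I play r1 with probability p. Player II is indifferent when 4p − 10(1−p) = −8p + (1−p), giving p = 11/23.
Let Player II play I with probability q. Player I is indifferent when 4q − 8(1−q) = −10q + (1−q), giving q = 9/23.
The value is 4·(9/23) + (-8)·(14/23) = -76/23.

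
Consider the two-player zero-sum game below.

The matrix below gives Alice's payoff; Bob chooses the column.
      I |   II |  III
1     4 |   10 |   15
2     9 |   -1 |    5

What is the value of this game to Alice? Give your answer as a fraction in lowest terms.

47/8

Column III is strictly dominated by II for Bob (it gives Alice more in every row).
The remaining 2×2 game on (1, 2) × (I, II) has no saddle point. Let Alice play 1 with probability p; indifference gives 4p + 9(1−p) = 10p − (1−p), so p = 5/8.
Similarly Bob's optimal q on I is 11/16, and the value is 4·(11/16) + (10)·(5/16) = 47/8.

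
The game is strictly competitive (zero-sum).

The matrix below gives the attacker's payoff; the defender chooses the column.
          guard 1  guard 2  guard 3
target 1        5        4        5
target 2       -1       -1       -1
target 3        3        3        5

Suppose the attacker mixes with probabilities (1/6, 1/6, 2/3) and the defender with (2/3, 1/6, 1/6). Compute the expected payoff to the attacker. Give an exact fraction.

103/36

Against (2/3, 1/6, 1/6), each row's expected payoff is target 1: 29/6; target 2: -1; target 3: 10/3.
Taking the (1/6, 1/6, 2/3)-weighted average: (1/6)·(29/6) + (1/6)·(-1) + (2/3)·(10/3) = 103/36.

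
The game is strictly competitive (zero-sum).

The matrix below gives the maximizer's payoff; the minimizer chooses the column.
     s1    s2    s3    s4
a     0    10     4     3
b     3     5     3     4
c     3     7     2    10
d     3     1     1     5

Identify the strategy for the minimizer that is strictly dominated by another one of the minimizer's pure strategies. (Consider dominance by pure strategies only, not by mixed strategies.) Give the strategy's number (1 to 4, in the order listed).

4

The minimizer prefers columns that give the maximizer less. Compare s4 with s1: 0 < 3, 3 < 4, 3 < 10, 3 < 5.
So s1 strictly dominates s4 for the minimizer; s4 is strictly dominated.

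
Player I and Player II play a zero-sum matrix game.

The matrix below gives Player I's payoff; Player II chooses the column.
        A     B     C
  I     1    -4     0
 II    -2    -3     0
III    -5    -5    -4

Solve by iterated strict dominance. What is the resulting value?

-3

Row III is strictly dominated by row I (1>-5, -4>-5, 0>-4); eliminate III.
Column A is strictly dominated by B for Player II (-4<1, -3<-2); eliminate A.
Column C is strictly dominated by B for Player II (-4<0, -3<0); eliminate C.
Row I is strictly dominated by row II (-3>-4); eliminate I.
Only (II, B) remains, with payoff -3.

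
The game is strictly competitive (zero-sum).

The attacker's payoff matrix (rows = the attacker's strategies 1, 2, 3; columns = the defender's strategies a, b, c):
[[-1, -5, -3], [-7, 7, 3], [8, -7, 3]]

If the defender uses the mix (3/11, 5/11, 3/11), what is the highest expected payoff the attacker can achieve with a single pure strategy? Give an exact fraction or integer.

1: (-1)·(3/11) + (-5)·(5/11) + (-3)·(3/11) = -37/11.
2: (-7)·(3/11) + (7)·(5/11) + (3)·(3/11) = 23/11.
3: (8)·(3/11) + (-7)·(5/11) + (3)·(3/11) = -2/11.
The best pure response is 2 with expected payoff 23/11.

23/11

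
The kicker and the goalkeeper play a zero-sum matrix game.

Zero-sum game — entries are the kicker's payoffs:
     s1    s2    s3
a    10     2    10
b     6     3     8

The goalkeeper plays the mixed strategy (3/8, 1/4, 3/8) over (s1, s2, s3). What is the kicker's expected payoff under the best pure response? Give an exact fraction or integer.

a: (10)·(3/8) + (2)·(1/4) + (10)·(3/8) = 8.
b: (6)·(3/8) + (3)·(1/4) + (8)·(3/8) = 6.
The best pure response is a with expected payoff 8.

8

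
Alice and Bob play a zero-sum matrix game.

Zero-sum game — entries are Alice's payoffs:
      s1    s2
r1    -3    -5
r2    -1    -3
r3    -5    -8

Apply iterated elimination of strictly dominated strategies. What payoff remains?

Row r3 is strictly dominated by row r1 (-3>-5, -5>-8); eliminate r3.
Row r1 is strictly dominated by row r2 (-1>-3, -3>-5); eliminate r1.
Column s1 is strictly dominated by s2 for Bob (-3<-1); eliminate s1.
Only (r2, s2) remains, with payoff -3.

-3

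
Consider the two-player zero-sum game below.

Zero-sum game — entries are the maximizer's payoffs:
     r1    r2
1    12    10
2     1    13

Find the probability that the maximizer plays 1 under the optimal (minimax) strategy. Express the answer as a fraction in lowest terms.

Row minima are 10 and 1, so the maximizer's maximin is 10; column maxima are 12 and 13, so the minimizer's minimax is 12. These differ, so the equilibrium is in mixed strategies.
Let the maximizer play 1 with probability p. The minimizer is indifferent when 12p + (1−p) = 10p + 13(1−p), giving p = 6/7.

6/7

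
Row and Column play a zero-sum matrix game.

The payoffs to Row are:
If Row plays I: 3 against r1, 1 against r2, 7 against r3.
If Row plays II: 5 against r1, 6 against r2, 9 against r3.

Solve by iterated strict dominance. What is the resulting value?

5

Column r3 is strictly dominated by r1 for Column (3<7, 5<9); eliminate r3.
Row I is strictly dominated by row II (5>3, 6>1); eliminate I.
Column r2 is strictly dominated by r1 for Column (5<6); eliminate r2.
Only (II, r1) remains, with payoff 5.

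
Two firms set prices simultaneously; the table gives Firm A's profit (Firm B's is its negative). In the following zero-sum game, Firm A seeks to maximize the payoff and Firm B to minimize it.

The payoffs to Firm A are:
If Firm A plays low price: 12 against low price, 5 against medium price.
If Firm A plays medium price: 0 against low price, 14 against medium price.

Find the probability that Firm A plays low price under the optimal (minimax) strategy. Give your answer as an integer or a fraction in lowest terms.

Row minima are 5 and 0, so Firm A's maximin is 5; column maxima are 12 and 14, so Firm B's minimax is 12. These differ, so the equilibrium is in mixed strategies.
Let Firm A play low price with probability p. Firm B is indifferent when 12p = 5p + 14(1−p), giving p = 2/3.

2/3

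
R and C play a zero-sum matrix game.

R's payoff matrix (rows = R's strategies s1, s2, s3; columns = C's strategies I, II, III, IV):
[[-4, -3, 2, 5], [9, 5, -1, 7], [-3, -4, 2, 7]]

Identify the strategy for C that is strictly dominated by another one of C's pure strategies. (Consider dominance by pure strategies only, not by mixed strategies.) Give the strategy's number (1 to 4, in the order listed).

4

C prefers columns that give R less. Compare IV with II: -3 < 5, 5 < 7, -4 < 7.
So II strictly dominates IV for C; IV is strictly dominated.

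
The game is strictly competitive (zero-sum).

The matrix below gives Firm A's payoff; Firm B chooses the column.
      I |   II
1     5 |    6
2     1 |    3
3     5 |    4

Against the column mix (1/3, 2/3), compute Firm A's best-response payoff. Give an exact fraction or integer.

1: (5)·(1/3) + (6)·(2/3) = 17/3.
2: (1)·(1/3) + (3)·(2/3) = 7/3.
3: (5)·(1/3) + (4)·(2/3) = 13/3.
The best pure response is 1 with expected payoff 17/3.

17/3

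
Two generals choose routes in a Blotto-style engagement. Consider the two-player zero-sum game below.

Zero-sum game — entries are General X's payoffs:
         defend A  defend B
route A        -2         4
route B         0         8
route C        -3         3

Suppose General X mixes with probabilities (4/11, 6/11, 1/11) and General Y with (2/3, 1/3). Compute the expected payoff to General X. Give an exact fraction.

Against (2/3, 1/3), each row's expected payoff is route A: 0; route B: 8/3; route C: -1.
Taking the (4/11, 6/11, 1/11)-weighted average: (4/11)·(0) + (6/11)·(8/3) + (1/11)·(-1) = 15/11.

15/11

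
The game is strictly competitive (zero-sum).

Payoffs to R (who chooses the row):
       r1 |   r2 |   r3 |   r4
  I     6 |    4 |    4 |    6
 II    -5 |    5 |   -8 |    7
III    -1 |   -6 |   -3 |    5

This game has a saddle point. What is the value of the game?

Row minima: 4, -8, -6 → R's maximin is 4.
Column maxima: 6, 5, 4, 7 → C's minimax is 4.
They coincide at (I, r3), so the value is 4.

4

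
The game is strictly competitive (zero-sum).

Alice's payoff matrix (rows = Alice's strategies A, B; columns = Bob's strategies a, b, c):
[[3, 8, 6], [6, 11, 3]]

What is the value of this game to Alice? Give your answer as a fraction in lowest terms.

9/2

Column b is strictly dominated by a for Bob (it gives Alice more in every row).
The remaining 2×2 game on (A, B) × (a, c) has no saddle point. Let Alice play A with probability p; indifference gives 3p + 6(1−p) = 6p + 3(1−p), so p = 1/2.
Similarly Bob's optimal q on a is 1/2, and the value is 3·(1/2) + (6)·(1/2) = 9/2.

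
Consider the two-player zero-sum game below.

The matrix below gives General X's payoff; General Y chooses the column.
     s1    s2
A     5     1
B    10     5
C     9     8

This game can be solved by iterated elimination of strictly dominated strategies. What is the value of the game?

8

Column s1 is strictly dominated by s2 for General Y (1<5, 5<10, 8<9); eliminate s1.
Row A is strictly dominated by row B (5>1); eliminate A.
Row B is strictly dominated by row C (8>5); eliminate B.
Only (C, s2) remains, with payoff 8.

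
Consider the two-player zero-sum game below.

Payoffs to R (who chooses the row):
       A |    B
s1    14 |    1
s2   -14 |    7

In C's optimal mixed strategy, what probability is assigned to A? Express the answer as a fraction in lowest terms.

Row minima are 1 and -14, so R's maximin is 1; column maxima are 14 and 7, so C's minimax is 7. These differ, so the equilibrium is in mixed strategies.
Let C play A with probability q. R is indifferent when 14q + (1−q) = −14q + 7(1−q), giving q = 3/17.

3/17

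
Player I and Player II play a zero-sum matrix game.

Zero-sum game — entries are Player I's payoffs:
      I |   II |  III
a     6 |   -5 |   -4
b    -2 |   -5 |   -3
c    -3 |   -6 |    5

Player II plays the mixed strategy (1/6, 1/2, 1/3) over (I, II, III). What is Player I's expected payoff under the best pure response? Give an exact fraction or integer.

-11/6

a: (6)·(1/6) + (-5)·(1/2) + (-4)·(1/3) = -17/6.
b: (-2)·(1/6) + (-5)·(1/2) + (-3)·(1/3) = -23/6.
c: (-3)·(1/6) + (-6)·(1/2) + (5)·(1/3) = -11/6.
The best pure response is c with expected payoff -11/6.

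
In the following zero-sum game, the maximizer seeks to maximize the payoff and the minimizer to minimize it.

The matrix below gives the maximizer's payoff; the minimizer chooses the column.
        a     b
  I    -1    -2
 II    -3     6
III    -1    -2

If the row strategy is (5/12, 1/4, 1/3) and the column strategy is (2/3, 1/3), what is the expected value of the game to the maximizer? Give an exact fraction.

-1

Against (2/3, 1/3), each row's expected payoff is I: -4/3; II: 0; III: -4/3.
Taking the (5/12, 1/4, 1/3)-weighted average: (5/12)·(-4/3) + (1/4)·(0) + (1/3)·(-4/3) = -1.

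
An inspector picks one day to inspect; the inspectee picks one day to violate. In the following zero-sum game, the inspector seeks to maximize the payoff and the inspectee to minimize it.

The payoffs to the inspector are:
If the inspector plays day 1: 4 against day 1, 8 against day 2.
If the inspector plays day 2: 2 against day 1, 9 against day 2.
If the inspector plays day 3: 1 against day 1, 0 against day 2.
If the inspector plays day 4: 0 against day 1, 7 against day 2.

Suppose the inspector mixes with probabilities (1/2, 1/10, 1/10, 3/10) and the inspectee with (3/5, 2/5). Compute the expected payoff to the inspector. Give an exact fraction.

Against (3/5, 2/5), each row's expected payoff is day 1: 28/5; day 2: 24/5; day 3: 3/5; day 4: 14/5.
Taking the (1/2, 1/10, 1/10, 3/10)-weighted average: (1/2)·(28/5) + (1/10)·(24/5) + (1/10)·(3/5) + (3/10)·(14/5) = 209/50.

209/50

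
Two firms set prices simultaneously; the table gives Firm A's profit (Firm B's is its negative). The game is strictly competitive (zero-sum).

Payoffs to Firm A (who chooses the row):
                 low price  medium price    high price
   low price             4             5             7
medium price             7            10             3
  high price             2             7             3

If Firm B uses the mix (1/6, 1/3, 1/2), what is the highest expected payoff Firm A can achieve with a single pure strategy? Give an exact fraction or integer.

low price: (4)·(1/6) + (5)·(1/3) + (7)·(1/2) = 35/6.
medium price: (7)·(1/6) + (10)·(1/3) + (3)·(1/2) = 6.
high price: (2)·(1/6) + (7)·(1/3) + (3)·(1/2) = 25/6.
The best pure response is medium price with expected payoff 6.

6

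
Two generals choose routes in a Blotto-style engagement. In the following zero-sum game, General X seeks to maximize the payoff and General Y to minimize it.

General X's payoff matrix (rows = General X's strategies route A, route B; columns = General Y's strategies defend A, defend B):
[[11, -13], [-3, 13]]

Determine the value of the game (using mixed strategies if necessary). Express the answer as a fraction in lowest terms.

13/5

Row minima are -13 and -3, so General X's maximin is -3; column maxima are 11 and 13, so General Y's minimax is 11. These differ, so the equilibrium is in mixed strategies.
Let General X play route A with probability p. General Y is indifferent when 11p − 3(1−p) = −13p + 13(1−p), giving p = 2/5.
Let General Y play defend A with probability q. General X is indifferent when 11q − 13(1−q) = −3q + 13(1−q), giving q = 13/20.
The value is 11·(13/20) + (-13)·(7/20) = 13/5.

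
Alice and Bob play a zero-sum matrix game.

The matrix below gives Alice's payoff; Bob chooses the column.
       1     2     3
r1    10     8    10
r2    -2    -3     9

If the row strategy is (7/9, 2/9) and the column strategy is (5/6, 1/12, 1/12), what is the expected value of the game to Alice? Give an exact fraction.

133/18

Against (5/6, 1/12, 1/12), each row's expected payoff is r1: 59/6; r2: -7/6.
Taking the (7/9, 2/9)-weighted average: (7/9)·(59/6) + (2/9)·(-7/6) = 133/18.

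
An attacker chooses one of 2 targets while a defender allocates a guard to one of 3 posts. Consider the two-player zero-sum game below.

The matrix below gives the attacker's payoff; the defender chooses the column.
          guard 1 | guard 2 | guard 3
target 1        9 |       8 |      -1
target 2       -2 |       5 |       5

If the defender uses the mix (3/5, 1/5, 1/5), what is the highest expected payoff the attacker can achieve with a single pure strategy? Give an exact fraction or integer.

34/5

target 1: (9)·(3/5) + (8)·(1/5) + (-1)·(1/5) = 34/5.
target 2: (-2)·(3/5) + (5)·(1/5) + (5)·(1/5) = 4/5.
The best pure response is target 1 with expected payoff 34/5.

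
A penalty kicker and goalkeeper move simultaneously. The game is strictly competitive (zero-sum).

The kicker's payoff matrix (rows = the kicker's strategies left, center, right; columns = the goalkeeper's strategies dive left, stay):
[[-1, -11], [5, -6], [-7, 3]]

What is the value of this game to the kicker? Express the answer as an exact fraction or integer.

-9/7

Row left is strictly dominated by row center, so the kicker never plays it.
The remaining 2×2 game on (center, right) × (dive left, stay) has no saddle point. Let the kicker play center with probability p; indifference gives 5p − 7(1−p) = −6p + 3(1−p), so p = 10/21.
Similarly the goalkeeper's optimal q on dive left is 3/7, and the value is 5·(3/7) + (-6)·(4/7) = -9/7.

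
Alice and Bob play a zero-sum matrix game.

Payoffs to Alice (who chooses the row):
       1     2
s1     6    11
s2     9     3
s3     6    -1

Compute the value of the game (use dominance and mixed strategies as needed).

Row s3 is strictly dominated by row s2, so Alice never plays it.
The remaining 2×2 game on (s1, s2) × (1, 2) has no saddle point. Let Alice play s1 with probability p; indifference gives 6p + 9(1−p) = 11p + 3(1−p), so p = 6/11.
Similarly Bob's optimal q on 1 is 8/11, and the value is 6·(8/11) + (11)·(3/11) = 81/11.

81/11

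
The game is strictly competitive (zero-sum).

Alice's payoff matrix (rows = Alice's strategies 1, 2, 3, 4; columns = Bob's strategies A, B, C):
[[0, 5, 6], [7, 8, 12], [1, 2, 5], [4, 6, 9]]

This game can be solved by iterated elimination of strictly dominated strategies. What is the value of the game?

7

Column B is strictly dominated by A for Bob (0<5, 7<8, 1<2, 4<6); eliminate B.
Column C is strictly dominated by A for Bob (0<6, 7<12, 1<5, 4<9); eliminate C.
Row 3 is strictly dominated by row 2 (7>1); eliminate 3.
Row 1 is strictly dominated by row 2 (7>0); eliminate 1.
Row 4 is strictly dominated by row 2 (7>4); eliminate 4.
Only (2, A) remains, with payoff 7.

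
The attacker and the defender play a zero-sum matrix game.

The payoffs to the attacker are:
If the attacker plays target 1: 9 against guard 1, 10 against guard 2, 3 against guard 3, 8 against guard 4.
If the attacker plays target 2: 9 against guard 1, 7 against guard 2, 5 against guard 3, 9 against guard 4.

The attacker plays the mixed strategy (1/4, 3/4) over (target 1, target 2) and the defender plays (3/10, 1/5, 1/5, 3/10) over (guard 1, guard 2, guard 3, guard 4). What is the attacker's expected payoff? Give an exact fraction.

311/40

Against (3/10, 1/5, 1/5, 3/10), each row's expected payoff is target 1: 77/10; target 2: 39/5.
Taking the (1/4, 3/4)-weighted average: (1/4)·(77/10) + (3/4)·(39/5) = 311/40.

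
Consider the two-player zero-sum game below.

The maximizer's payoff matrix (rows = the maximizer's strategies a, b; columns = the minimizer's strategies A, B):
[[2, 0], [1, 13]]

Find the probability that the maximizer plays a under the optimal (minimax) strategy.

Row minima are 0 and 1, so the maximizer's maximin is 1; column maxima are 2 and 13, so the minimizer's minimax is 2. These differ, so the equilibrium is in mixed strategies.
Let the maximizer play a with probability p. The minimizer is indifferent when 2p + (1−p) = 13(1−p), giving p = 6/7.

6/7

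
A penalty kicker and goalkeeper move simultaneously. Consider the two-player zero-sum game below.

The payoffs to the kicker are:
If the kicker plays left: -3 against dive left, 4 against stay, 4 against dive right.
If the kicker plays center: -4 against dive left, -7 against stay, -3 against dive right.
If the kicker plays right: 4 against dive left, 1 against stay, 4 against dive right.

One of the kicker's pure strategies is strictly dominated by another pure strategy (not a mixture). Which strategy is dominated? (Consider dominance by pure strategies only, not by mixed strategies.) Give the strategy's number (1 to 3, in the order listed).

Compare center with left: -3 > -4, 4 > -7, 4 > -3.
So left strictly dominates center for the kicker; center is strictly dominated.

2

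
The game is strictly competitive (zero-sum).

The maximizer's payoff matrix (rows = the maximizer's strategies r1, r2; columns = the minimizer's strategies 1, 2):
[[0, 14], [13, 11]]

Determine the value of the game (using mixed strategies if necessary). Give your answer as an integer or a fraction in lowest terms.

Row minima are 0 and 11, so the maximizer's maximin is 11; column maxima are 13 and 14, so the minimizer's minimax is 13. These differ, so the equilibrium is in mixed strategies.
Let the maximizer play r1 with probability p. The minimizer is indifferent when 13(1−p) = 14p + 11(1−p), giving p = 1/8.
Let the minimizer play 1 with probability q. The maximizer is indifferent when 14(1−q) = 13q + 11(1−q), giving q = 3/16.
The value is 0·(3/16) + (14)·(13/16) = 91/8.

91/8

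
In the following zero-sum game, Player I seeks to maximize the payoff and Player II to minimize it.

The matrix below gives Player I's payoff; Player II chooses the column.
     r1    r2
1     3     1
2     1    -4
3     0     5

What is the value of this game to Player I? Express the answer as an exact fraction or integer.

15/7

Row 2 is strictly dominated by row 1, so Player I never plays it.
The remaining 2×2 game on (1, 3) × (r1, r2) has no saddle point. Let Player I play 1 with probability p; indifference gives 3p = p + 5(1−p), so p = 5/7.
Similarly Player II's optimal q on r1 is 4/7, and the value is 3·(4/7) + (1)·(3/7) = 15/7.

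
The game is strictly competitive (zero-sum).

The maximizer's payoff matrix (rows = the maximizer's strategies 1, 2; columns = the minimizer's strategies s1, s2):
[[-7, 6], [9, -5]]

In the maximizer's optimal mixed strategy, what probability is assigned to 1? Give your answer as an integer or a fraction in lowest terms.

14/27

Row minima are -7 and -5, so the maximizer's maximin is -5; column maxima are 9 and 6, so the minimizer's minimax is 6. These differ, so the equilibrium is in mixed strategies.
Let the maximizer play 1 with probability p. The minimizer is indifferent when −7p + 9(1−p) = 6p − 5(1−p), giving p = 14/27.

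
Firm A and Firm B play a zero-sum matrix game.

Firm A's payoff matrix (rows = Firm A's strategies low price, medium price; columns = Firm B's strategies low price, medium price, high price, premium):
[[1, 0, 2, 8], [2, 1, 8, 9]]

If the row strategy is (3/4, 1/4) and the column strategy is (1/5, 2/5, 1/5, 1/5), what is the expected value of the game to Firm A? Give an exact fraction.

Against (1/5, 2/5, 1/5, 1/5), each row's expected payoff is low price: 11/5; medium price: 21/5.
Taking the (3/4, 1/4)-weighted average: (3/4)·(11/5) + (1/4)·(21/5) = 27/10.

27/10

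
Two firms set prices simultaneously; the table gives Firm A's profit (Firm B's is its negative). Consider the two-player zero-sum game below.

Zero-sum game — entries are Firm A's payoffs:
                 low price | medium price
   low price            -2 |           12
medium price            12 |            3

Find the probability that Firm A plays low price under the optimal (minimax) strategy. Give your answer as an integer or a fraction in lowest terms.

Row minima are -2 and 3, so Firm A's maximin is 3; column maxima are 12 and 12, so Firm B's minimax is 12. These differ, so the equilibrium is in mixed strategies.
Let Firm A play low price with probability p. Firm B is indifferent when −2p + 12(1−p) = 12p + 3(1−p), giving p = 9/23.

9/23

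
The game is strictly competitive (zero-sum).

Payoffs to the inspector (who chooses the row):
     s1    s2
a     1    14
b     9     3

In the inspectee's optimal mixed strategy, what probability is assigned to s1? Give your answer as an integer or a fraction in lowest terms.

Row minima are 1 and 3, so the inspector's maximin is 3; column maxima are 9 and 14, so the inspectee's minimax is 9. These differ, so the equilibrium is in mixed strategies.
Let the inspectee play s1 with probability q. The inspector is indifferent when q + 14(1−q) = 9q + 3(1−q), giving q = 11/19.

11/19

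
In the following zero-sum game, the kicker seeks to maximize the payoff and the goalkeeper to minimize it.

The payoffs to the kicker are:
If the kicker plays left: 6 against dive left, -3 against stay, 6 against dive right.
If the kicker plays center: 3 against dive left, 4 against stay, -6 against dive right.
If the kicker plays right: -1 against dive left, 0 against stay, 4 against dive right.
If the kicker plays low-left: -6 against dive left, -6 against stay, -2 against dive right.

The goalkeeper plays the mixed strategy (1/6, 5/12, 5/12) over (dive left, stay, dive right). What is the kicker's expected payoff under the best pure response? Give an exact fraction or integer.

left: (6)·(1/6) + (-3)·(5/12) + (6)·(5/12) = 9/4.
center: (3)·(1/6) + (4)·(5/12) + (-6)·(5/12) = -1/3.
right: (-1)·(1/6) + (0)·(5/12) + (4)·(5/12) = 3/2.
low-left: (-6)·(1/6) + (-6)·(5/12) + (-2)·(5/12) = -13/3.
The best pure response is left with expected payoff 9/4.

9/4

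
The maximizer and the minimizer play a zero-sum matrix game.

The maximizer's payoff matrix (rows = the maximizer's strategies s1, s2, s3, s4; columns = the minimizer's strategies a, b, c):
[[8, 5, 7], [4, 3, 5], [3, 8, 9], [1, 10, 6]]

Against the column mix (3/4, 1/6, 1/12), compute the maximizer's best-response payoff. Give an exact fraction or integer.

89/12

s1: (8)·(3/4) + (5)·(1/6) + (7)·(1/12) = 89/12.
s2: (4)·(3/4) + (3)·(1/6) + (5)·(1/12) = 47/12.
s3: (3)·(3/4) + (8)·(1/6) + (9)·(1/12) = 13/3.
s4: (1)·(3/4) + (10)·(1/6) + (6)·(1/12) = 35/12.
The best pure response is s1 with expected payoff 89/12.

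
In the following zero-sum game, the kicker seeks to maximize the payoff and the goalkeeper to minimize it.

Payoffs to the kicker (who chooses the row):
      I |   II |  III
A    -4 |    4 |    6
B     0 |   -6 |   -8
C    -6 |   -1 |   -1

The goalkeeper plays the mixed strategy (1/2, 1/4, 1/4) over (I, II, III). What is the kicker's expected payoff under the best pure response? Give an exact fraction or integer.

1/2

A: (-4)·(1/2) + (4)·(1/4) + (6)·(1/4) = 1/2.
B: (0)·(1/2) + (-6)·(1/4) + (-8)·(1/4) = -7/2.
C: (-6)·(1/2) + (-1)·(1/4) + (-1)·(1/4) = -7/2.
The best pure response is A with expected payoff 1/2.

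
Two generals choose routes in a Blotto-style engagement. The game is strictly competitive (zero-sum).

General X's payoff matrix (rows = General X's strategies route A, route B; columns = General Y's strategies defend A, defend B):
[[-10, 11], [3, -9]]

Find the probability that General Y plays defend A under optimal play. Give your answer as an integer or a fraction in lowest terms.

Row minima are -10 and -9, so General X's maximin is -9; column maxima are 3 and 11, so General Y's minimax is 3. These differ, so the equilibrium is in mixed strategies.
Let General Y play defend A with probability q. General X is indifferent when −10q + 11(1−q) = 3q − 9(1−q), giving q = 20/33.

20/33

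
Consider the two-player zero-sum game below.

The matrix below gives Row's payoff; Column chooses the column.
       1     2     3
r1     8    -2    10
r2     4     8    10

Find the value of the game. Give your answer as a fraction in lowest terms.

36/7

Column 3 is strictly dominated by 1 for Column (it gives Row more in every row).
The remaining 2×2 game on (r1, r2) × (1, 2) has no saddle point. Let Row play r1 with probability p; indifference gives 8p + 4(1−p) = −2p + 8(1−p), so p = 2/7.
Similarly Column's optimal q on 1 is 5/7, and the value is 8·(5/7) + (-2)·(2/7) = 36/7.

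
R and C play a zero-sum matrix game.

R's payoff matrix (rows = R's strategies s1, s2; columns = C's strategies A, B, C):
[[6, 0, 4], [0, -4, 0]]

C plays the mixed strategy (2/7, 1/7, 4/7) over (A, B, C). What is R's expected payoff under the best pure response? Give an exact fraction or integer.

s1: (6)·(2/7) + (0)·(1/7) + (4)·(4/7) = 4.
s2: (0)·(2/7) + (-4)·(1/7) + (0)·(4/7) = -4/7.
The best pure response is s1 with expected payoff 4.

4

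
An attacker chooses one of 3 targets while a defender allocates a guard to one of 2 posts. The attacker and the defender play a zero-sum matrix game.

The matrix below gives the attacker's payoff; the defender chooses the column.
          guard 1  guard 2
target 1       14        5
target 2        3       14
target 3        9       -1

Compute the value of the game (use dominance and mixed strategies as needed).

181/20

Row target 3 is strictly dominated by row target 1, so the attacker never plays it.
The remaining 2×2 game on (target 1, target 2) × (guard 1, guard 2) has no saddle point. Let the attacker play target 1 with probability p; indifference gives 14p + 3(1−p) = 5p + 14(1−p), so p = 11/20.
Similarly the defender's optimal q on guard 1 is 9/20, and the value is 14·(9/20) + (5)·(11/20) = 181/20.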